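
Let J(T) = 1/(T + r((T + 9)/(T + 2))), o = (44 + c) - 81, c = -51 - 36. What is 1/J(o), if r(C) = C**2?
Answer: -1832391/14884 ≈ -123.11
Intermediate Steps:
c = -87
o = -124 (o = (44 - 87) - 81 = -43 - 81 = -124)
J(T) = 1/(T + (9 + T)**2/(2 + T)**2) (J(T) = 1/(T + ((T + 9)/(T + 2))**2) = 1/(T + ((9 + T)/(2 + T))**2) = 1/(T + (9 + T)**2/(2 + T)**2))
1/J(o) = 1/((2 - 124)**2/((9 - 124)**2 - 124*(2 - 124)**2)) = 1/((-122)**2/((-115)**2 - 124*(-122)**2)) = 1/(14884/(13225 - 124*14884)) = 1/(14884/(13225 - 1845616)) = 1/(14884/(-1832391)) = 1/(14884*(-1/1832391)) = 1/(-14884/1832391) = -1832391/14884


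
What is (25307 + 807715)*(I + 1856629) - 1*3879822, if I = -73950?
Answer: 1485006946116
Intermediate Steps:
(25307 + 807715)*(I + 1856629) - 1*3879822 = (25307 + 807715)*(-73950 + 1856629) - 1*3879822 = 833022*1782679 - 3879822 = 1485010825938 - 3879822 = 1485006946116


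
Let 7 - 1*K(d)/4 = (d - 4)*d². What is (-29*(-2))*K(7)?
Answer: -32480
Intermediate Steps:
K(d) = 28 - 4*d²*(-4 + d) (K(d) = 28 - 4*(d - 4)*d² = 28 - 4*(-4 + d)*d² = 28 - 4*d²*(-4 + d))
(-29*(-2))*K(7) = (-29*(-2))*(28 - 4*7³ + 16*7²) = 58*(28 - 4*343 + 16*49) = 58*(28 - 1372 + 784) = 58*(-560) = -32480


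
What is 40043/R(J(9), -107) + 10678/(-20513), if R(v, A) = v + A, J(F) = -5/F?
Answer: -26345035/70664 ≈ -372.82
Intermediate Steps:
R(v, A) = A + v
40043/R(J(9), -107) + 10678/(-20513) = 40043/(-107 - 5/9) + 10678/(-20513) = 40043/(-107 - 5*⅑) + 10678*(-1/20513) = 40043/(-107 - 5/9) - 38/73 = 40043/(-968/9) - 38/73 = 40043*(-9/968) - 38/73 = -360387/968 - 38/73 = -26345035/70664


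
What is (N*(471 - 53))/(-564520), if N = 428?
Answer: -2033/6415 ≈ -0.31691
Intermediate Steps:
(N*(471 - 53))/(-564520) = (428*(471 - 53))/(-564520) = (428*418)*(-1/564520) = 178904*(-1/564520) = -2033/6415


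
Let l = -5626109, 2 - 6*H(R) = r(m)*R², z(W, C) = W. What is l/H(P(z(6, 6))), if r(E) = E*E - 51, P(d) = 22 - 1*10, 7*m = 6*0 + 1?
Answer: -827038023/179905 ≈ -4597.1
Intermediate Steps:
m = ⅐ (m = (6*0 + 1)/7 = (0 + 1)/7 = (⅐)*1 = ⅐ ≈ 0.14286)
P(d) = 12 (P(d) = 22 - 10 = 12)
r(E) = -51 + E² (r(E) = E² - 51 = -51 + E²)
H(R) = ⅓ + 1249*R²/147 (H(R) = ⅓ - (-51 + (⅐)²)*R²/6 = ⅓ - (-51 + 1/49)*R²/6 = ⅓ - (-1249)*R²/147 = ⅓ + 1249*R²/147)
l/H(P(z(6, 6))) = -5626109/(⅓ + (1249/147)*12²) = -5626109/(⅓ + (1249/147)*144) = -5626109/(⅓ + 59952/49) = -5626109/179905/147 = -5626109*147/179905 = -827038023/179905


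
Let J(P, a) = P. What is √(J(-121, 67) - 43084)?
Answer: I*√43205 ≈ 207.86*I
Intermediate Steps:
√(J(-121, 67) - 43084) = √(-121 - 43084) = √(-43205) = I*√43205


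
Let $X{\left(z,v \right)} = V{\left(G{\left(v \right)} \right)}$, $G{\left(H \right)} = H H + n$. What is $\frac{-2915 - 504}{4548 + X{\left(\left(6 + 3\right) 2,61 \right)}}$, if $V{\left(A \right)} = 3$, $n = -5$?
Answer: $- \frac{3419}{4551} \approx -0.75126$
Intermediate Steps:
$G{\left(H \right)} = -5 + H^{2}$ ($G{\left(H \right)} = H H - 5 = H^{2} - 5 = -5 + H^{2}$)
$X{\left(z,v \right)} = 3$
$\frac{-2915 - 504}{4548 + X{\left(\left(6 + 3\right) 2,61 \right)}} = \frac{-2915 - 504}{4548 + 3} = - \frac{3419}{4551}$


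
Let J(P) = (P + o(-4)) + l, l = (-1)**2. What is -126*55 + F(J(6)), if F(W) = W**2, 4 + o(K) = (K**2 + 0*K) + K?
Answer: -6705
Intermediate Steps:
o(K) = -4 + K + K**2 (o(K) = -4 + ((K**2 + 0*K) + K) = -4 + ((K**2 + 0) + K) = -4 + (K**2 + K) = -4 + (K + K**2) = -4 + K + K**2)
l = 1
J(P) = 9 + P (J(P) = (P + (-4 - 4 + (-4)**2)) + 1 = (P + (-4 - 4 + 16)) + 1 = (P + 8) + 1 = (8 + P) + 1 = 9 + P)
-126*55 + F(J(6)) = -126*55 + (9 + 6)**2 = -6930 + 15**2 = -6930 + 225 = -6705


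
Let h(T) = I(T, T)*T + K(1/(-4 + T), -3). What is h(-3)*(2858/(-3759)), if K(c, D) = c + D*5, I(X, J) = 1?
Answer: 362966/26313 ≈ 13.794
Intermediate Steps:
K(c, D) = c + 5*D
h(T) = -15 + T + 1/(-4 + T) (h(T) = 1*T + (1/(-4 + T) + 5*(-3)) = T + (1/(-4 + T) - 15) = T + (-15 + 1/(-4 + T)) = -15 + T + 1/(-4 + T))
h(-3)*(2858/(-3759)) = ((1 + (-15 - 3)*(-4 - 3))/(-4 - 3))*(2858/(-3759)) = ((1 - 18*(-7))/(-7))*(2858*(-1/3759)) = -(1 + 126)/7*(-2858/3759) = -1/7*127*(-2858/3759) = -127/7*(-2858/3759) = 362966/26313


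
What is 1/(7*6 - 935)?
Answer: -1/893 ≈ -0.0011198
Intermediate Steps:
1/(7*6 - 935) = 1/(42 - 935) = 1/(-893) = -1/893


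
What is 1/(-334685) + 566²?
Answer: 107218347859/334685 ≈ 3.2036e+5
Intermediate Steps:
1/(-334685) + 566² = -1/334685 + 320356 = 107218347859/334685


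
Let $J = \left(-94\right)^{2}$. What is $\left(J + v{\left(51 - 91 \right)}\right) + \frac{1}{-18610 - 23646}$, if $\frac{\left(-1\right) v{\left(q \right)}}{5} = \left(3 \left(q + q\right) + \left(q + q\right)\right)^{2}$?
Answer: $- \frac{21261697985}{42256} \approx -5.0316 \cdot 10^{5}$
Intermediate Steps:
$J = 8836$
$v{\left(q \right)} = - 320 q^{2}$ ($v{\left(q \right)} = - 5 \left(3 \left(q + q\right) + \left(q + q\right)\right)^{2} = - 5 \left(3 \cdot 2 q + 2 q\right)^{2} = - 5 \left(6 q + 2 q\right)^{2} = - 5 \left(8 q\right)^{2} = - 5 \cdot 64 q^{2} = - 320 q^{2}$)
$\left(J + v{\left(51 - 91 \right)}\right) + \frac{1}{-18610 - 23646} = \left(8836 - 320 \left(51 - 91\right)^{2}\right) + \frac{1}{-18610 - 23646} = \left(8836 - 320 \left(51 - 91\right)^{2}\right) + \frac{1}{-42256} = \left(8836 - 320 \left(-40\right)^{2}\right) - \frac{1}{42256} = \left(8836 - 512000\right) - \frac{1}{42256} = -503164 - \frac{1}{42256} = - \frac{21261697985}{42256}$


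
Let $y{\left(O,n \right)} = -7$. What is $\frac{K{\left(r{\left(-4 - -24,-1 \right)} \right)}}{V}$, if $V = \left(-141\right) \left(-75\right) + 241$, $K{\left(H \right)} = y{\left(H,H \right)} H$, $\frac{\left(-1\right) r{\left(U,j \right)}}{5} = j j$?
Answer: $\frac{35}{10816} \approx 0.0032359$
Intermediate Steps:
$r{\left(U,j \right)} = - 5 j^{2}$ ($r{\left(U,j \right)} = - 5 j j = - 5 j^{2}$)
$K{\left(H \right)} = - 7 H$
$V = 10816$ ($V = 10575 + 241 = 10816$)
$\frac{K{\left(r{\left(-4 - -24,-1 \right)} \right)}}{V} = \frac{\left(-7\right) \left(- 5 \left(-1\right)^{2}\right)}{10816} = - 7 \left(\left(-5\right) 1\right) \frac{1}{10816} = \left(-7\right) \left(-5\right) \frac{1}{10816} = 35 \cdot \frac{1}{10816} = \frac{35}{10816}$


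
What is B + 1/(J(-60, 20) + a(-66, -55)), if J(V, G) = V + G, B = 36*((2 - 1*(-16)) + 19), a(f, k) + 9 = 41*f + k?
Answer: 3742919/2810 ≈ 1332.0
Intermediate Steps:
a(f, k) = -9 + k + 41*f (a(f, k) = -9 + (41*f + k) = -9 + (k + 41*f) = -9 + k + 41*f)
B = 1332 (B = 36*((2 + 16) + 19) = 36*(18 + 19) = 36*37 = 1332)
J(V, G) = G + V
B + 1/(J(-60, 20) + a(-66, -55)) = 1332 + 1/((20 - 60) + (-9 - 55 + 41*(-66))) = 1332 + 1/(-40 + (-9 - 55 - 2706)) = 1332 + 1/(-40 - 2770) = 1332 + 1/(-2810) = 1332 - 1/2810 = 3742919/2810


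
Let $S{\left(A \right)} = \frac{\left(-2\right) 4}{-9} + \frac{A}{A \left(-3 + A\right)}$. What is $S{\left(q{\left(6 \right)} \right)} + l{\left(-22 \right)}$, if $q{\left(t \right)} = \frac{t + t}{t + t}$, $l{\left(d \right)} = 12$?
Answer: $\frac{223}{18} \approx 12.389$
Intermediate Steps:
$q{\left(t \right)} = 1$ ($q{\left(t \right)} = \frac{2 t}{2 t} = 2 t \frac{1}{2 t} = 1$)
$S{\left(A \right)} = \frac{8}{9} + \frac{1}{-3 + A}$ ($S{\left(A \right)} = \left(-8\right) \left(- \frac{1}{9}\right) + A \frac{1}{A \left(-3 + A\right)} = \frac{8}{9} + \frac{1}{-3 + A}$)
$S{\left(q{\left(6 \right)} \right)} + l{\left(-22 \right)} = \frac{-15 + 8 \cdot 1}{9 \left(-3 + 1\right)} + 12 = \frac{-15 + 8}{9 \left(-2\right)} + 12 = \frac{1}{9} \left(- \frac{1}{2}\right) \left(-7\right) + 12 = \frac{7}{18} + 12 = \frac{223}{18}$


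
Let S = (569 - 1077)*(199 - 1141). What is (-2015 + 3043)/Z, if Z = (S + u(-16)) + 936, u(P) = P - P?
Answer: 257/119868 ≈ 0.0021440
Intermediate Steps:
u(P) = 0
S = 478536 (S = -508*(-942) = 478536)
Z = 479472 (Z = (478536 + 0) + 936 = 478536 + 936 = 479472)
(-2015 + 3043)/Z = (-2015 + 3043)/479472 = 1028*(1/479472) = 257/119868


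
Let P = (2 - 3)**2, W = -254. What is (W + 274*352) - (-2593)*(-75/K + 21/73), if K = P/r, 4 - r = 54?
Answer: 716910365/73 ≈ 9.8207e+6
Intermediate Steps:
r = -50 (r = 4 - 1*54 = 4 - 54 = -50)
P = 1 (P = (-1)**2 = 1)
K = -1/50 (K = 1/(-50) = 1*(-1/50) = -1/50 ≈ -0.020000)
(W + 274*352) - (-2593)*(-75/K + 21/73) = (-254 + 274*352) - (-2593)*(-75/(-1/50) + 21/73) = (-254 + 96448) - (-2593)*(-75*(-50) + 21*(1/73)) = 96194 - (-2593)*(3750 + 21/73) = 96194 - (-2593)*273771/73 = 96194 - 1*(-709888203/73) = 96194 + 709888203/73 = 716910365/73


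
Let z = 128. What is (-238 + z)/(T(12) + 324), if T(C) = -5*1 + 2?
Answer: -110/321 ≈ -0.34268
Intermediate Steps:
T(C) = -3 (T(C) = -5 + 2 = -3)
(-238 + z)/(T(12) + 324) = (-238 + 128)/(-3 + 324) = -110/321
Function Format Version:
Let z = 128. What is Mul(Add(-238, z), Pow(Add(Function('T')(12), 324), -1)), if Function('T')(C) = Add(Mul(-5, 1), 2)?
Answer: Rational(-110, 321) ≈ -0.34268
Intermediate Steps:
Function('T')(C) = -3 (Function('T')(C) = Add(-5, 2) = -3)
Mul(Add(-238, z), Pow(Add(Function('T')(12), 324), -1)) = Mul(Add(-238, 128), Pow(Add(-3, 324), -1)) = Mul(-110, Pow(321, -1)) = Mul(-110, Rational(1, 321)) = Rational(-110, 321)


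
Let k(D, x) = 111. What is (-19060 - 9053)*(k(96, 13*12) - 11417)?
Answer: 317845578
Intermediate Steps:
(-19060 - 9053)*(k(96, 13*12) - 11417) = (-19060 - 9053)*(111 - 11417) = -28113*(-11306) = 317845578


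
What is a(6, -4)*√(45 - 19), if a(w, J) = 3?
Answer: 3*√26 ≈ 15.297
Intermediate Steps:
a(6, -4)*√(45 - 19) = 3*√(45 - 19) = 3*√26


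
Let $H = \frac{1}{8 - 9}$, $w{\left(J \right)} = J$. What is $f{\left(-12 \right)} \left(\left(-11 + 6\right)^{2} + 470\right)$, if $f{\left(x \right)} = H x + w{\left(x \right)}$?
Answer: $0$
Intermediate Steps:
$H = -1$ ($H = \frac{1}{-1} = -1$)
$f{\left(x \right)} = 0$ ($f{\left(x \right)} = - x + x = 0$)
$f{\left(-12 \right)} \left(\left(-11 + 6\right)^{2} + 470\right) = 0 \left(\left(-11 + 6\right)^{2} + 470\right) = 0 \left(\left(-5\right)^{2} + 470\right) = 0 \left(25 + 470\right) = 0 \cdot 495 = 0$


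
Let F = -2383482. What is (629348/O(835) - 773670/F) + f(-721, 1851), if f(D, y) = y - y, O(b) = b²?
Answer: 339910282581/276970539575 ≈ 1.2272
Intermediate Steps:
f(D, y) = 0
(629348/O(835) - 773670/F) + f(-721, 1851) = (629348/(835²) - 773670/(-2383482)) + 0 = (629348/697225 - 773670*(-1/2383482)) + 0 = (629348*(1/697225) + 128945/397247) + 0 = (629348/697225 + 128945/397247) + 0 = 339910282581/276970539575 + 0 = 339910282581/276970539575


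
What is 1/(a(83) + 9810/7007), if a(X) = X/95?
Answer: 665665/1513531 ≈ 0.43981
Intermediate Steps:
a(X) = X/95 (a(X) = X*(1/95) = X/95)
1/(a(83) + 9810/7007) = 1/((1/95)*83 + 9810/7007) = 1/(83/95 + 9810*(1/7007)) = 1/(83/95 + 9810/7007) = 1/(1513531/665665) = 665665/1513531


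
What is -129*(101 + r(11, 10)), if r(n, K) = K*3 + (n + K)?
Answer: -19608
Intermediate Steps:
r(n, K) = n + 4*K (r(n, K) = 3*K + (K + n) = n + 4*K)
-129*(101 + r(11, 10)) = -129*(101 + (11 + 4*10)) = -129*(101 + (11 + 40)) = -129*(101 + 51) = -129*152 = -19608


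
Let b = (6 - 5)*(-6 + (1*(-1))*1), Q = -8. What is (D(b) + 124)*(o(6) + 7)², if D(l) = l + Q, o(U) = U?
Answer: 18421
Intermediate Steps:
b = -7 (b = 1*(-6 - 1*1) = 1*(-6 - 1) = 1*(-7) = -7)
D(l) = -8 + l (D(l) = l - 8 = -8 + l)
(D(b) + 124)*(o(6) + 7)² = ((-8 - 7) + 124)*(6 + 7)² = (-15 + 124)*13² = 109*169 = 18421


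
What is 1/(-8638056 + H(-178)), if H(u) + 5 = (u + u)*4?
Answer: -1/8639485 ≈ -1.1575e-7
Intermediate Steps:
H(u) = -5 + 8*u (H(u) = -5 + (u + u)*4 = -5 + (2*u)*4 = -5 + 8*u)
1/(-8638056 + H(-178)) = 1/(-8638056 + (-5 + 8*(-178))) = 1/(-8638056 + (-5 - 1424)) = 1/(-8638056 - 1429) = 1/(-8639485) = -1/8639485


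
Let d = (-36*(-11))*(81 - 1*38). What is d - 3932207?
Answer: -3915179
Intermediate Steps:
d = 17028 (d = 396*(81 - 38) = 396*43 = 17028)
d - 3932207 = 17028 - 3932207 = -3915179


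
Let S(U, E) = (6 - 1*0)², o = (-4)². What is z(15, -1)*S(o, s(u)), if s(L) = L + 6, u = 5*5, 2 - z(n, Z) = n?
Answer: -468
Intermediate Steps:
z(n, Z) = 2 - n
o = 16
u = 25
s(L) = 6 + L
S(U, E) = 36 (S(U, E) = (6 + 0)² = 6² = 36)
z(15, -1)*S(o, s(u)) = (2 - 1*15)*36 = (2 - 15)*36 = -13*36 = -468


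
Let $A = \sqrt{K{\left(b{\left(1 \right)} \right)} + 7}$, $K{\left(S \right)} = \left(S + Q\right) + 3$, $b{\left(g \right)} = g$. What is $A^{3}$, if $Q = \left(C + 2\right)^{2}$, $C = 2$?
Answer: $81 \sqrt{3} \approx 140.3$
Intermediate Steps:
$Q = 16$ ($Q = \left(2 + 2\right)^{2} = 4^{2} = 16$)
$K{\left(S \right)} = 19 + S$ ($K{\left(S \right)} = \left(S + 16\right) + 3 = \left(16 + S\right) + 3 = 19 + S$)
$A = 3 \sqrt{3}$ ($A = \sqrt{\left(19 + 1\right) + 7} = \sqrt{20 + 7} = \sqrt{27} = 3 \sqrt{3} \approx 5.1962$)
$A^{3} = \left(3 \sqrt{3}\right)^{3} = 81 \sqrt{3}$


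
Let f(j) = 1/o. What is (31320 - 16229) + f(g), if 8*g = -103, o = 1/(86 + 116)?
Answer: 15293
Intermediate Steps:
o = 1/202 ≈ 0.0049505
g = -103/8 (g = (⅛)*(-103) = -103/8 ≈ -12.875)
f(j) = 202 (f(j) = 1/(1/202) = 202)
(31320 - 16229) + f(g) = (31320 - 16229) + 202 = 15091 + 202 = 15293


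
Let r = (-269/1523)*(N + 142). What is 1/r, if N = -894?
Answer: 1523/202288 ≈ 0.0075289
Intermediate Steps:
r = 202288/1523 (r = (-269/1523)*(-894 + 142) = -269*1/1523*(-752) = -269/1523*(-752) = 202288/1523 ≈ 132.82)
1/r = 1/(202288/1523) = 1523/202288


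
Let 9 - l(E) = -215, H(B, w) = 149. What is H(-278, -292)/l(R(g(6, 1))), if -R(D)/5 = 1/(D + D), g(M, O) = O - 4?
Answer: 149/224 ≈ 0.66518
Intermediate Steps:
g(M, O) = -4 + O
R(D) = -5/(2*D) (R(D) = -5/(D + D) = -5*1/(2*D) = -5/(2*D))
l(E) = 224 (l(E) = 9 - 1*(-215) = 9 + 215 = 224)
H(-278, -292)/l(R(g(6, 1))) = 149/224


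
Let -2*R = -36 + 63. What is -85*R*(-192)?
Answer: -220320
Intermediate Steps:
R = -27/2 (R = -(-36 + 63)/2 = -½*27 = -27/2 ≈ -13.500)
-85*R*(-192) = -85*(-27/2)*(-192) = (2295/2)*(-192) = -220320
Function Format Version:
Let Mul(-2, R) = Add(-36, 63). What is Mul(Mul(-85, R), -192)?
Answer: -220320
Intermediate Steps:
R = Rational(-27, 2) (R = Mul(Rational(-1, 2), Add(-36, 63)) = Mul(Rational(-1, 2), 27) = Rational(-27, 2) ≈ -13.500)
Mul(Mul(-85, R), -192) = Mul(Mul(-85, Rational(-27, 2)), -192) = Mul(Rational(2295, 2), -192) = -220320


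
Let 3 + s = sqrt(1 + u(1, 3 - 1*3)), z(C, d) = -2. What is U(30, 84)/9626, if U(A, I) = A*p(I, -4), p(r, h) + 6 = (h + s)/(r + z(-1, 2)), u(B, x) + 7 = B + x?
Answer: -7485/394666 + 15*I*sqrt(5)/394666 ≈ -0.018965 + 8.4986e-5*I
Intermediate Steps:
u(B, x) = -7 + B + x (u(B, x) = -7 + (B + x) = -7 + B + x)
s = -3 + I*sqrt(5) (s = -3 + sqrt(1 + (-7 + 1 + (3 - 1*3))) = -3 + sqrt(1 + (-7 + 1 + (3 - 3))) = -3 + sqrt(1 + (-7 + 1 + 0)) = -3 + sqrt(1 - 6) = -3 + sqrt(-5) = -3 + I*sqrt(5) ≈ -3.0 + 2.2361*I)
p(r, h) = -6 + (-3 + h + I*sqrt(5))/(-2 + r) (p(r, h) = -6 + (h + (-3 + I*sqrt(5)))/(r - 2) = -6 + (-3 + h + I*sqrt(5))/(-2 + r))
U(A, I) = A*(5 - 6*I + I*sqrt(5))/(-2 + I) (U(A, I) = A*((9 - 4 - 6*I + I*sqrt(5))/(-2 + I)) = A*((5 - 6*I + I*sqrt(5))/(-2 + I)) = A*(5 - 6*I + I*sqrt(5))/(-2 + I))
U(30, 84)/9626 = (30*(5 - 6*84 + I*sqrt(5))/(-2 + 84))/9626 = (30*(5 - 504 + I*sqrt(5))/82)*(1/9626) = (30*(1/82)*(-499 + I*sqrt(5)))*(1/9626) = (-7485/41 + 15*I*sqrt(5)/41)*(1/9626) = -7485/394666 + 15*I*sqrt(5)/394666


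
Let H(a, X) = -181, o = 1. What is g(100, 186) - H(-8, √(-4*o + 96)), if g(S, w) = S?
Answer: 281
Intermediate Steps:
g(100, 186) - H(-8, √(-4*o + 96)) = 100 - 1*(-181) = 100 + 181 = 281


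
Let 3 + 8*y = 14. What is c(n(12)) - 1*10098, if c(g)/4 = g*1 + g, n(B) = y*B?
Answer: -9966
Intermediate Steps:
y = 11/8 (y = -3/8 + (⅛)*14 = -3/8 + 7/4 = 11/8 ≈ 1.3750)
n(B) = 11*B/8
c(g) = 8*g (c(g) = 4*(g*1 + g) = 4*(g + g) = 4*(2*g) = 8*g)
c(n(12)) - 1*10098 = 8*((11/8)*12) - 1*10098 = 8*(33/2) - 10098 = 132 - 10098 = -9966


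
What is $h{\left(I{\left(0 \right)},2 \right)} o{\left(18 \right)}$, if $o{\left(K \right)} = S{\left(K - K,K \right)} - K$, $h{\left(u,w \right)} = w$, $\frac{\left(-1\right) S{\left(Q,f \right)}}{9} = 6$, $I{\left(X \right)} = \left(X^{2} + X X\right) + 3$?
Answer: $-144$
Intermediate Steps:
$I{\left(X \right)} = 3 + 2 X^{2}$ ($I{\left(X \right)} = \left(X^{2} + X^{2}\right) + 3 = 2 X^{2} + 3 = 3 + 2 X^{2}$)
$S{\left(Q,f \right)} = -54$ ($S{\left(Q,f \right)} = \left(-9\right) 6 = -54$)
$o{\left(K \right)} = -54 - K$
$h{\left(I{\left(0 \right)},2 \right)} o{\left(18 \right)} = 2 \left(-54 - 18\right) = 2 \left(-72\right) = -144$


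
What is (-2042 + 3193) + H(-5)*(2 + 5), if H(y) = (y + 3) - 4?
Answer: 1109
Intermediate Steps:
H(y) = -1 + y (H(y) = (3 + y) - 4 = -1 + y)
(-2042 + 3193) + H(-5)*(2 + 5) = (-2042 + 3193) + (-1 - 5)*(2 + 5) = 1151 - 6*7 = 1151 - 42 = 1109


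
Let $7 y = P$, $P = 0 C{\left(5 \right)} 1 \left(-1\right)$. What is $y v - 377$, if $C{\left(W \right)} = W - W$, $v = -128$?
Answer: $-377$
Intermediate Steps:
$C{\left(W \right)} = 0$
$P = 0$ ($P = 0 \cdot 0 \cdot 1 \left(-1\right) = 0 \left(-1\right) = 0$)
$y = 0$ ($y = \frac{1}{7} \cdot 0 = 0$)
$y v - 377 = 0 \left(-128\right) - 377 = 0 - 377 = -377$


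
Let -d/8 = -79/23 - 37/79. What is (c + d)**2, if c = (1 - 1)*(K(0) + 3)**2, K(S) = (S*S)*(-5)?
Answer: 3218973696/3301489 ≈ 975.01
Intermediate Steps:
K(S) = -5*S**2 (K(S) = S**2*(-5) = -5*S**2)
d = 56736/1817 (d = -8*(-79/23 - 37/79) = -8*(-7092/1817) = 56736/1817 ≈ 31.225)
c = 0 (c = (1 - 1)*(-5*0**2 + 3)**2 = 0*(-5*0 + 3)**2 = 0*(0 + 3)**2 = 0*3**2 = 0*9 = 0)
(c + d)**2 = (0 + 56736/1817)**2 = (56736/1817)**2 = 3218973696/3301489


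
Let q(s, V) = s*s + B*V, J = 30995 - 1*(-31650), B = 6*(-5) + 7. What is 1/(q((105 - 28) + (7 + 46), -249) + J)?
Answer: 1/85272 ≈ 1.1727e-5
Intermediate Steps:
B = -23 (B = -30 + 7 = -23)
J = 62645 (J = 30995 + 31650 = 62645)
q(s, V) = s² - 23*V (q(s, V) = s*s - 23*V = s² - 23*V)
1/(q((105 - 28) + (7 + 46), -249) + J) = 1/((((105 - 28) + (7 + 46))² - 23*(-249)) + 62645) = 1/(((77 + 53)² + 5727) + 62645) = 1/((130² + 5727) + 62645) = 1/((16900 + 5727) + 62645) = 1/(22627 + 62645) = 1/85272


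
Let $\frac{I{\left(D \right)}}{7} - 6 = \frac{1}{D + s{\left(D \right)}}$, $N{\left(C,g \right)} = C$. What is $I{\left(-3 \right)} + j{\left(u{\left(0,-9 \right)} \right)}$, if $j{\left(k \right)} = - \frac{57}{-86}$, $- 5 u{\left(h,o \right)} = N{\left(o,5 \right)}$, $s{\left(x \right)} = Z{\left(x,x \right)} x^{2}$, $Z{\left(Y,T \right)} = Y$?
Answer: $\frac{27367}{645} \approx 42.429$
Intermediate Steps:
$s{\left(x \right)} = x^{3}$ ($s{\left(x \right)} = x x^{2} = x^{3}$)
$u{\left(h,o \right)} = - \frac{o}{5}$
$j{\left(k \right)} = \frac{57}{86}$ ($j{\left(k \right)} = \left(-57\right) \left(- \frac{1}{86}\right) = \frac{57}{86}$)
$I{\left(D \right)} = 42 + \frac{7}{D + D^{3}}$
$I{\left(-3 \right)} + j{\left(u{\left(0,-9 \right)} \right)} = \frac{7 + 42 \left(-3\right) + 42 \left(-3\right)^{3}}{-3 + \left(-3\right)^{3}} + \frac{57}{86} = \frac{7 - 126 + 42 \left(-27\right)}{-3 - 27} + \frac{57}{86} = \frac{7 - 126 - 1134}{-30} + \frac{57}{86} = \left(- \frac{1}{30}\right) \left(-1253\right) + \frac{57}{86} = \frac{1253}{30} + \frac{57}{86} = \frac{27367}{645}$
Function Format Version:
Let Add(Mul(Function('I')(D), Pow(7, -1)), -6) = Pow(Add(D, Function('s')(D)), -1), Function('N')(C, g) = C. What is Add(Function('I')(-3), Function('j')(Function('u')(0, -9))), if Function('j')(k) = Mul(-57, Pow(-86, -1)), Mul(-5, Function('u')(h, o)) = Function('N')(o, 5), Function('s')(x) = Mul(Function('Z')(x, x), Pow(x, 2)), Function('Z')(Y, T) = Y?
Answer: Rational(27367, 645) ≈ 42.429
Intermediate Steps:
Function('s')(x) = Pow(x, 3) (Function('s')(x) = Mul(x, Pow(x, 2)) = Pow(x, 3))
Function('u')(h, o) = Mul(Rational(-1, 5), o)
Function('j')(k) = Rational(57, 86) (Function('j')(k) = Mul(-57, Rational(-1, 86)) = Rational(57, 86))
Function('I')(D) = Add(42, Mul(7, Pow(Add(D, Pow(D, 3)), -1)))
Add(Function('I')(-3), Function('j')(Function('u')(0, -9))) = Add(Mul(Pow(Add(-3, Pow(-3, 3)), -1), Add(7, Mul(42, -3), Mul(42, Pow(-3, 3)))), Rational(57, 86)) = Add(Mul(Pow(Add(-3, -27), -1), Add(7, -126, Mul(42, -27))), Rational(57, 86)) = Add(Mul(Pow(-30, -1), Add(7, -126, -1134)), Rational(57, 86)) = Add(Mul(Rational(-1, 30), -1253), Rational(57, 86)) = Add(Rational(1253, 30), Rational(57, 86)) = Rational(27367, 645)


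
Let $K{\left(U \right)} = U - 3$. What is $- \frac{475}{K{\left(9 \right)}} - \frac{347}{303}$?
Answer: $- \frac{16223}{202} \approx -80.312$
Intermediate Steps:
$K{\left(U \right)} = -3 + U$
$- \frac{475}{K{\left(9 \right)}} - \frac{347}{303} = - \frac{475}{-3 + 9} - \frac{347}{303} = - \frac{475}{6} - \frac{347}{303} = - \frac{16223}{202}$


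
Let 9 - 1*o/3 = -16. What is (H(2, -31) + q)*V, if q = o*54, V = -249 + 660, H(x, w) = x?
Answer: 1665372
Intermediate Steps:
o = 75 (o = 27 - 3*(-16) = 27 + 48 = 75)
V = 411
q = 4050 (q = 75*54 = 4050)
(H(2, -31) + q)*V = (2 + 4050)*411 = 4052*411 = 1665372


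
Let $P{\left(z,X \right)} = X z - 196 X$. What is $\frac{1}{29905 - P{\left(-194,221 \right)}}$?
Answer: $\frac{1}{116095} \approx 8.6136 \cdot 10^{-6}$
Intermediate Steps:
$P{\left(z,X \right)} = - 196 X + X z$
$\frac{1}{29905 - P{\left(-194,221 \right)}} = \frac{1}{29905 - 221 \left(-196 - 194\right)} = \frac{1}{29905 - 221 \left(-390\right)} = \frac{1}{29905 - -86190} = \frac{1}{29905 + 86190} = \frac{1}{116095}$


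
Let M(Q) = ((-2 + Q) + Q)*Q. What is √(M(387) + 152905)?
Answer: √451669 ≈ 672.06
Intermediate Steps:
M(Q) = Q*(-2 + 2*Q) (M(Q) = (-2 + 2*Q)*Q = Q*(-2 + 2*Q))
√(M(387) + 152905) = √(2*387*(-1 + 387) + 152905) = √(2*387*386 + 152905) = √(298764 + 152905) = √451669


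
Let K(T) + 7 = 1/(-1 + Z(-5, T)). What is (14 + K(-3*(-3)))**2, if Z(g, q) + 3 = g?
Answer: 3844/81 ≈ 47.457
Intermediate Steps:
Z(g, q) = -3 + g
K(T) = -64/9 (K(T) = -7 + 1/(-1 + (-3 - 5)) = -7 + 1/(-1 - 8) = -7 + 1/(-9) = -7 - 1/9 = -64/9)
(14 + K(-3*(-3)))**2 = (14 - 64/9)**2 = (62/9)**2 = 3844/81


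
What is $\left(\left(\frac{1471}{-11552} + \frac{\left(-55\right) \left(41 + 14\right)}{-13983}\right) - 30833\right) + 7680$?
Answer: $- \frac{3739927129441}{161531616} \approx -23153.0$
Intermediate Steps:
$\left(\left(\frac{1471}{-11552} + \frac{\left(-55\right) \left(41 + 14\right)}{-13983}\right) - 30833\right) + 7680 = \left(\left(1471 \left(- \frac{1}{11552}\right) + \left(-55\right) 55 \left(- \frac{1}{13983}\right)\right) - 30833\right) + 7680 = \left(\left(- \frac{1471}{11552} - - \frac{3025}{13983}\right) - 30833\right) + 7680 = \left(\left(- \frac{1471}{11552} + \frac{3025}{13983}\right) - 30833\right) + 7680 = \left(\frac{14375807}{161531616} - 30833\right) + 7680 = - \frac{4980489940321}{161531616} + 7680 = - \frac{3739927129441}{161531616}$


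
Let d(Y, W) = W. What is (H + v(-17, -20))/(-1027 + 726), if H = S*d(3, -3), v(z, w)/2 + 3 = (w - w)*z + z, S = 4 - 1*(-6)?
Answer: 10/43 ≈ 0.23256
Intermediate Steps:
S = 10 (S = 4 + 6 = 10)
v(z, w) = -6 + 2*z (v(z, w) = -6 + 2*((w - w)*z + z) = -6 + 2*(0*z + z) = -6 + 2*(0 + z) = -6 + 2*z)
H = -30 (H = 10*(-3) = -30)
(H + v(-17, -20))/(-1027 + 726) = (-30 + (-6 + 2*(-17)))/(-1027 + 726) = (-30 + (-6 - 34))/(-301) = -(-30 - 40)/301 = -1/301*(-70) = 10/43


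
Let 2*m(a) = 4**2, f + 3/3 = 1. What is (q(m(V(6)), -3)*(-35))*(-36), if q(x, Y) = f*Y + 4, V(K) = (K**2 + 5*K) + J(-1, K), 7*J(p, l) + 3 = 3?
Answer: 5040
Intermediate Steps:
f = 0 (f = -1 + 1 = 0)
J(p, l) = 0 (J(p, l) = -3/7 + (1/7)*3 = -3/7 + 3/7 = 0)
V(K) = K**2 + 5*K (V(K) = (K**2 + 5*K) + 0 = K**2 + 5*K)
m(a) = 8 (m(a) = (1/2)*4**2 = (1/2)*16 = 8)
q(x, Y) = 4 (q(x, Y) = 0*Y + 4 = 0 + 4 = 4)
(q(m(V(6)), -3)*(-35))*(-36) = (4*(-35))*(-36) = -140*(-36) = 5040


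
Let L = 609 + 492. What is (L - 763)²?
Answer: 114244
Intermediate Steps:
L = 1101
(L - 763)² = (1101 - 763)² = 338² = 114244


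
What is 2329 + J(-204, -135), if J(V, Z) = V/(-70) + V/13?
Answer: 1053881/455 ≈ 2316.2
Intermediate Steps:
J(V, Z) = 57*V/910 (J(V, Z) = V*(-1/70) + V*(1/13) = -V/70 + V/13 = 57*V/910)
2329 + J(-204, -135) = 2329 + (57/910)*(-204) = 2329 - 5814/455 = 1053881/455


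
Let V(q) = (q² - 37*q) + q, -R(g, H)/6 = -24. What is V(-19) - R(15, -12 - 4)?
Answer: 901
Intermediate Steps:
R(g, H) = 144 (R(g, H) = -6*(-24) = 144)
V(q) = q² - 36*q
V(-19) - R(15, -12 - 4) = -19*(-36 - 19) - 1*144 = -19*(-55) - 144 = 1045 - 144 = 901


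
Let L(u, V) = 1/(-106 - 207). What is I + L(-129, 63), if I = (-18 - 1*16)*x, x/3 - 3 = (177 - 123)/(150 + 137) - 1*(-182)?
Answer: -1696835261/89831 ≈ -18889.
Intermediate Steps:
x = 159447/287 (x = 9 + 3*((177 - 123)/(150 + 137) - 1*(-182)) = 9 + 3*(54/287 + 182) = 9 + 3*(52288/287) = 9 + 156864/287 = 159447/287 ≈ 555.56)
I = -5421198/287 (I = (-18 - 1*16)*(159447/287) = (-18 - 16)*(159447/287) = -34*159447/287 = -5421198/287 ≈ -18889.)
L(u, V) = -1/313 (L(u, V) = 1/(-313) = -1/313)
I + L(-129, 63) = -5421198/287 - 1/313 = -1696835261/89831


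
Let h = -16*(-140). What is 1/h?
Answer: 1/2240 ≈ 0.00044643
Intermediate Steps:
h = 2240
1/h = 1/2240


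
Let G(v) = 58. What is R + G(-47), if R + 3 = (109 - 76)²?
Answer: 1144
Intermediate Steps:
R = 1086 (R = -3 + (109 - 76)² = -3 + 33² = -3 + 1089 = 1086)
R + G(-47) = 1086 + 58 = 1144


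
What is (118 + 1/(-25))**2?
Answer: 8696601/625 ≈ 13915.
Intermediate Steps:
(118 + 1/(-25))**2 = (118 - 1/25)**2 = (2949/25)**2 = 8696601/625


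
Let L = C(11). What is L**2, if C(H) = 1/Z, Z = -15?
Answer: 1/225 ≈ 0.0044444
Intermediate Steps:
C(H) = -1/15 (C(H) = 1/(-15) = -1/15)
L = -1/15 ≈ -0.066667
L**2 = (-1/15)**2 = 1/225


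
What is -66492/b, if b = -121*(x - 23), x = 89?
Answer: 11082/1331 ≈ 8.3261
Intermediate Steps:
b = -7986 (b = -121*(89 - 23) = -121*66 = -7986)
-66492/b = -66492/(-7986) = -66492*(-1/7986) = 11082/1331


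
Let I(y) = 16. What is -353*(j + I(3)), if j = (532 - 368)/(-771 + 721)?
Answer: -112254/25 ≈ -4490.2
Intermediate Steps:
j = -82/25 (j = 164/(-50) = 164*(-1/50) = -82/25 ≈ -3.2800)
-353*(j + I(3)) = -353*(-82/25 + 16) = -353*318/25 = -112254/25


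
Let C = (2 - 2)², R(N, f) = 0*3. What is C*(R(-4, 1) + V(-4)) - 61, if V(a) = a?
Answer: -61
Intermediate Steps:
R(N, f) = 0
C = 0 (C = 0² = 0)
C*(R(-4, 1) + V(-4)) - 61 = 0*(0 - 4) - 61 = 0*(-4) - 61 = 0 - 61 = -61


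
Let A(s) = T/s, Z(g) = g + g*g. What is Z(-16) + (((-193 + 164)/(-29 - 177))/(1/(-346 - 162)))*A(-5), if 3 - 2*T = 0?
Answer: 134649/515 ≈ 261.45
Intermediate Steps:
T = 3/2 (T = 3/2 - 1/2*0 = 3/2 + 0 = 3/2 ≈ 1.5000)
Z(g) = g + g**2
A(s) = 3/(2*s)
Z(-16) + (((-193 + 164)/(-29 - 177))/(1/(-346 - 162)))*A(-5) = -16*(1 - 16) + (((-193 + 164)/(-29 - 177))/(1/(-346 - 162)))*((3/2)/(-5)) = -16*(-15) + ((-29/(-206))/(1/(-508)))*((3/2)*(-1/5)) = 240 + ((-29*(-1/206))/(-1/508))*(-3/10) = 240 + ((29/206)*(-508))*(-3/10) = 240 - 7366/103*(-3/10) = 240 + 11049/515 = 134649/515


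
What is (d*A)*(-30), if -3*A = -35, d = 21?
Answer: -7350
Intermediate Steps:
A = 35/3 (A = -⅓*(-35) = 35/3 ≈ 11.667)
(d*A)*(-30) = (21*(35/3))*(-30) = 245*(-30) = -7350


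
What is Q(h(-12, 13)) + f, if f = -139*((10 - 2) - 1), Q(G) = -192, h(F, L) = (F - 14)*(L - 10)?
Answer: -1165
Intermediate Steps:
h(F, L) = (-14 + F)*(-10 + L)
f = -973 (f = -139*(8 - 1) = -139*7 = -973)
Q(h(-12, 13)) + f = -192 - 973 = -1165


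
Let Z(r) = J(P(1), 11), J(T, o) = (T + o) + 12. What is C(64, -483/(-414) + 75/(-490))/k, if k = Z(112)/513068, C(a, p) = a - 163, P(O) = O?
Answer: -4232811/2 ≈ -2.1164e+6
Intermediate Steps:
C(a, p) = -163 + a
J(T, o) = 12 + T + o
Z(r) = 24 (Z(r) = 12 + 1 + 11 = 24)
k = 6/128267 (k = 24/513068 = 24*(1/513068) = 6/128267 ≈ 4.6777e-5)
C(64, -483/(-414) + 75/(-490))/k = (-163 + 64)/(6/128267) = -99*128267/6 = -4232811/2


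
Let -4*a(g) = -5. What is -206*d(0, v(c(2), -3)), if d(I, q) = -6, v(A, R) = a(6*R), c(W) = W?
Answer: 1236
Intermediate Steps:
a(g) = 5/4 (a(g) = -1/4*(-5) = 5/4)
v(A, R) = 5/4
-206*d(0, v(c(2), -3)) = -206*(-6) = 1236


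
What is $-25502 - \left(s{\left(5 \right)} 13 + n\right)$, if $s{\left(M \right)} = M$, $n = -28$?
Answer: $-25539$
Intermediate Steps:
$-25502 - \left(s{\left(5 \right)} 13 + n\right) = -25502 - \left(5 \cdot 13 - 28\right) = -25502 - \left(65 - 28\right) = -25502 - 37 = -25539$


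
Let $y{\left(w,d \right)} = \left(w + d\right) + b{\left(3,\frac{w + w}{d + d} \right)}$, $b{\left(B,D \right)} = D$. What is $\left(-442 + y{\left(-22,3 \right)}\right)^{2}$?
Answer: $\frac{1974025}{9} \approx 2.1934 \cdot 10^{5}$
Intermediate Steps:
$y{\left(w,d \right)} = d + w + \frac{w}{d}$ ($y{\left(w,d \right)} = \left(w + d\right) + \frac{w + w}{d + d} = \left(d + w\right) + \frac{2 w}{2 d} = \left(d + w\right) + 2 w \frac{1}{2 d} = \left(d + w\right) + \frac{w}{d} = d + w + \frac{w}{d}$)
$\left(-442 + y{\left(-22,3 \right)}\right)^{2} = \left(-442 - \left(19 + \frac{22}{3}\right)\right)^{2} = \left(-442 - \frac{79}{3}\right)^{2} = \left(- \frac{1405}{3}\right)^{2} = \frac{1974025}{9}$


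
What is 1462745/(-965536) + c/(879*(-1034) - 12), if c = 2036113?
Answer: -1647713203289/438786869664 ≈ -3.7552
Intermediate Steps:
1462745/(-965536) + c/(879*(-1034) - 12) = 1462745/(-965536) + 2036113/(879*(-1034) - 12) = 1462745*(-1/965536) + 2036113/(-908886 - 12) = -1462745/965536 + 2036113/(-908898) = -1462745/965536 + 2036113*(-1/908898) = -1462745/965536 - 2036113/908898 = -1647713203289/438786869664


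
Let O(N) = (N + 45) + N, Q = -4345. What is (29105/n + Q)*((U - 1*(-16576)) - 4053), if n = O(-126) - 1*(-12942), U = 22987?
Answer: -392772345940/2547 ≈ -1.5421e+8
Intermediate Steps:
O(N) = 45 + 2*N (O(N) = (45 + N) + N = 45 + 2*N)
n = 12735 (n = (45 + 2*(-126)) - 1*(-12942) = (45 - 252) + 12942 = -207 + 12942 = 12735)
(29105/n + Q)*((U - 1*(-16576)) - 4053) = (29105/12735 - 4345)*((22987 - 1*(-16576)) - 4053) = (29105*(1/12735) - 4345)*((22987 + 16576) - 4053) = (5821/2547 - 4345)*(39563 - 4053) = -11060894/2547*35510 = -392772345940/2547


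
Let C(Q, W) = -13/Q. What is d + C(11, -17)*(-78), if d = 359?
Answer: 4963/11 ≈ 451.18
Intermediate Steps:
d + C(11, -17)*(-78) = 359 - 13/11*(-78) = 359 + 1014/11 = 4963/11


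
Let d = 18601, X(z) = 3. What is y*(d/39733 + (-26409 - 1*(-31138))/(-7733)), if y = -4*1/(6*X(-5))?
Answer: 88111648/2765297601 ≈ 0.031863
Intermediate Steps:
y = -2/9 (y = -4/(6*3) = -4/18 = -4*1/18 = -2/9 ≈ -0.22222)
y*(d/39733 + (-26409 - 1*(-31138))/(-7733)) = -2*(18601/39733 + (-26409 - 1*(-31138))/(-7733))/9 = -2*(18601*(1/39733) + (-26409 + 31138)*(-1/7733))/9 = -2*(18601/39733 + 4729*(-1/7733))/9 = -2*(18601/39733 - 4729/7733)/9 = -2/9*(-44055824/307255289) = 88111648/2765297601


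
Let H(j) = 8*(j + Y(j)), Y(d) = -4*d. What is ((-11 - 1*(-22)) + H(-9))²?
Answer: 51529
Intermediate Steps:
H(j) = -24*j (H(j) = 8*(j - 4*j) = 8*(-3*j) = -24*j)
((-11 - 1*(-22)) + H(-9))² = ((-11 - 1*(-22)) - 24*(-9))² = ((-11 + 22) + 216)² = (11 + 216)² = 227² = 51529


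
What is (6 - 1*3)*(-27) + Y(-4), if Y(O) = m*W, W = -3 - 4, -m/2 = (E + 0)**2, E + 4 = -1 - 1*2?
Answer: 605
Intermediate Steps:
E = -7 (E = -4 + (-1 - 1*2) = -4 + (-1 - 2) = -4 - 3 = -7)
m = -98 (m = -2*(-7 + 0)**2 = -2*(-7)**2 = -2*49 = -98)
W = -7
Y(O) = 686 (Y(O) = -98*(-7) = 686)
(6 - 1*3)*(-27) + Y(-4) = (6 - 1*3)*(-27) + 686 = (6 - 3)*(-27) + 686 = 3*(-27) + 686 = -81 + 686 = 605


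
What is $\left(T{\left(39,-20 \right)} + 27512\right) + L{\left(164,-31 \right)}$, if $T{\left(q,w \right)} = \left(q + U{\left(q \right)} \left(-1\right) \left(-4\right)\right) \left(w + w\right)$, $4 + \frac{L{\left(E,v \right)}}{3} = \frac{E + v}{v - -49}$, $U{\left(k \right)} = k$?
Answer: $\frac{118333}{6} \approx 19722.0$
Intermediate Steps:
$L{\left(E,v \right)} = -12 + \frac{3 \left(E + v\right)}{49 + v}$ ($L{\left(E,v \right)} = -12 + 3 \frac{E + v}{v - -49} = -12 + 3 \frac{E + v}{v + \left(-19 + 68\right)} = -12 + 3 \frac{E + v}{v + 49} = -12 + 3 \frac{E + v}{49 + v} = -12 + \frac{3 \left(E + v\right)}{49 + v}$)
$T{\left(q,w \right)} = 10 q w$ ($T{\left(q,w \right)} = \left(q + q \left(-1\right) \left(-4\right)\right) \left(w + w\right) = \left(q + - q \left(-4\right)\right) 2 w = \left(q + 4 q\right) 2 w = 5 q 2 w = 10 q w$)
$\left(T{\left(39,-20 \right)} + 27512\right) + L{\left(164,-31 \right)} = \left(10 \cdot 39 \left(-20\right) + 27512\right) + \frac{3 \left(-196 + 164 - -93\right)}{49 - 31} = \left(-7800 + 27512\right) + \frac{3 \left(-196 + 164 + 93\right)}{18} = 19712 + 3 \cdot \frac{1}{18} \cdot 61 = 19712 + \frac{61}{6} = \frac{118333}{6}$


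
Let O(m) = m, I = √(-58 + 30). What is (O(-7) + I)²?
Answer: 21 - 28*I*√7 ≈ 21.0 - 74.081*I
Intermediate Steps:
I = 2*I*√7 (I = √(-28) = 2*I*√7 ≈ 5.2915*I)
(O(-7) + I)² = (-7 + 2*I*√7)²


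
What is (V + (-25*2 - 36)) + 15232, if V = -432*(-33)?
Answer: 29402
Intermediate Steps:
V = 14256
(V + (-25*2 - 36)) + 15232 = (14256 + (-25*2 - 36)) + 15232 = (14256 + (-50 - 36)) + 15232 = (14256 - 86) + 15232 = 14170 + 15232 = 29402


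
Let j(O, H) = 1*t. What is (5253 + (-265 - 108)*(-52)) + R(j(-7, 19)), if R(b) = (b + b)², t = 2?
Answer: 24665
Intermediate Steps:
j(O, H) = 2 (j(O, H) = 1*2 = 2)
R(b) = 4*b² (R(b) = (2*b)² = 4*b²)
(5253 + (-265 - 108)*(-52)) + R(j(-7, 19)) = (5253 + (-265 - 108)*(-52)) + 4*2² = (5253 - 373*(-52)) + 4*4 = (5253 + 19396) + 16 = 24649 + 16 = 24665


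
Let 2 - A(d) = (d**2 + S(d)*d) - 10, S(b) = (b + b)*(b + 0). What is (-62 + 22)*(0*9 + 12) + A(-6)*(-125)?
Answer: -51480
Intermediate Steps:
S(b) = 2*b**2 (S(b) = (2*b)*b = 2*b**2)
A(d) = 12 - d**2 - 2*d**3 (A(d) = 2 - ((d**2 + (2*d**2)*d) - 10) = 2 - ((d**2 + 2*d**3) - 10) = 2 - (-10 + d**2 + 2*d**3) = 2 + (10 - d**2 - 2*d**3) = 12 - d**2 - 2*d**3)
(-62 + 22)*(0*9 + 12) + A(-6)*(-125) = (-62 + 22)*(0*9 + 12) + (12 - 1*(-6)**2 - 2*(-6)**3)*(-125) = -40*(0 + 12) + (12 - 1*36 - 2*(-216))*(-125) = -40*12 + (12 - 36 + 432)*(-125) = -480 + 408*(-125) = -480 - 51000 = -51480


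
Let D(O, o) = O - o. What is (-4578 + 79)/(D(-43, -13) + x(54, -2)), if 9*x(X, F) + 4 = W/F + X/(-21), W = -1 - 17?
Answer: 283437/1873 ≈ 151.33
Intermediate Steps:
W = -18
x(X, F) = -4/9 - 2/F - X/189 (x(X, F) = -4/9 + (-18/F + X/(-21))/9 = -4/9 + (-18/F + X*(-1/21))/9 = -4/9 + (-18/F - X/21)/9 = -4/9 + (-2/F - X/189) = -4/9 - 2/F - X/189)
(-4578 + 79)/(D(-43, -13) + x(54, -2)) = (-4578 + 79)/((-43 - 1*(-13)) + (1/189)*(-378 - 1*(-2)*(84 + 54))/(-2)) = -4499/((-43 + 13) + (1/189)*(-1/2)*(-378 - 1*(-2)*138)) = -4499/(-30 + (1/189)*(-1/2)*(-378 + 276)) = -4499/(-30 + (1/189)*(-1/2)*(-102)) = -4499/(-30 + 17/63) = -4499/(-1873/63) = -4499*(-63/1873) = 283437/1873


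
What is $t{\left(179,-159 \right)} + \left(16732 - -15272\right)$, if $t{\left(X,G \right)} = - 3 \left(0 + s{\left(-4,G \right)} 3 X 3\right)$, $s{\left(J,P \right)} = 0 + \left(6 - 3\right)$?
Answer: $17505$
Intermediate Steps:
$s{\left(J,P \right)} = 3$ ($s{\left(J,P \right)} = 0 + 3 = 3$)
$t{\left(X,G \right)} = - 81 X$ ($t{\left(X,G \right)} = - 3 \left(0 + 3 \cdot 3 X 3\right) = - 3 \left(0 + 9 X 3\right) = - 3 \left(0 + 27 X\right) = - 3 \cdot 27 X = - 81 X$)
$t{\left(179,-159 \right)} + \left(16732 - -15272\right) = \left(-81\right) 179 + \left(16732 - -15272\right) = -14499 + \left(16732 + 15272\right) = -14499 + 32004 = 17505$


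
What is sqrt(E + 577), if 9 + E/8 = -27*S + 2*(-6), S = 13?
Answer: I*sqrt(2399) ≈ 48.98*I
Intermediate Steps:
E = -2976 (E = -72 + 8*(-27*13 + 2*(-6)) = -72 + 8*(-351 - 12) = -72 + 8*(-363) = -72 - 2904 = -2976)
sqrt(E + 577) = sqrt(-2976 + 577) = sqrt(-2399) = I*sqrt(2399)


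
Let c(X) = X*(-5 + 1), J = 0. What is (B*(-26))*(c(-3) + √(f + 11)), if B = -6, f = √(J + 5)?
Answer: 1872 + 156*√(11 + √5) ≈ 2439.6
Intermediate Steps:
c(X) = -4*X (c(X) = X*(-4) = -4*X)
f = √5 (f = √(0 + 5) = √5 ≈ 2.2361)
(B*(-26))*(c(-3) + √(f + 11)) = (-6*(-26))*(-4*(-3) + √(√5 + 11)) = 156*(12 + √(11 + √5)) = 1872 + 156*√(11 + √5)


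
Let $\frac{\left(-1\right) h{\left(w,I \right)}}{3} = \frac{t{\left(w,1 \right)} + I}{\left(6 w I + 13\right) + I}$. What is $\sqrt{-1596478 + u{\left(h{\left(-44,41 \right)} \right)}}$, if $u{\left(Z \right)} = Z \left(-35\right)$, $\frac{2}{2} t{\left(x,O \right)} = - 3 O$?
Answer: $\frac{i \sqrt{205755728865}}{359} \approx 1263.5 i$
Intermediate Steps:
$t{\left(x,O \right)} = - 3 O$
$h{\left(w,I \right)} = - \frac{3 \left(-3 + I\right)}{13 + I + 6 I w}$ ($h{\left(w,I \right)} = - 3 \frac{\left(-3\right) 1 + I}{\left(6 w I + 13\right) + I} = - 3 \frac{-3 + I}{\left(6 I w + 13\right) + I} = - 3 \frac{-3 + I}{\left(13 + 6 I w\right) + I} = - 3 \frac{-3 + I}{13 + I + 6 I w} = - \frac{3 \left(-3 + I\right)}{13 + I + 6 I w}$)
$u{\left(Z \right)} = - 35 Z$
$\sqrt{-1596478 + u{\left(h{\left(-44,41 \right)} \right)}} = \sqrt{-1596478 - 35 \frac{3 \left(3 - 41\right)}{13 + 41 + 6 \cdot 41 \left(-44\right)}} = \sqrt{-1596478 - 35 \frac{3 \left(3 - 41\right)}{13 + 41 - 10824}} = \sqrt{-1596478 - 35 \cdot 3 \frac{1}{-10770} \left(-38\right)} = \sqrt{-1596478 - 35 \cdot 3 \left(- \frac{1}{10770}\right) \left(-38\right)} = \sqrt{-1596478 - \frac{133}{359}} = \sqrt{- \frac{573135735}{359}} = \frac{i \sqrt{205755728865}}{359}$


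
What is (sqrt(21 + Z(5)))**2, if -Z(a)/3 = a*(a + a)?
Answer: -129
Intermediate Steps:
Z(a) = -6*a**2 (Z(a) = -3*a*(a + a) = -3*a*2*a = -6*a**2)
(sqrt(21 + Z(5)))**2 = (sqrt(21 - 6*5**2))**2 = (sqrt(21 - 6*25))**2 = (sqrt(21 - 150))**2 = (sqrt(-129))**2 = (I*sqrt(129))**2 = -129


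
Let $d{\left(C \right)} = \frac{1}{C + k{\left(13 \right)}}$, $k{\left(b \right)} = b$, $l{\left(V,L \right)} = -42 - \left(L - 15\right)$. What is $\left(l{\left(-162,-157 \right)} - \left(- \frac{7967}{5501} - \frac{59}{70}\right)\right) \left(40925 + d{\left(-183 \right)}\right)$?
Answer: $\frac{354411649388901}{65461900} \approx 5.414 \cdot 10^{6}$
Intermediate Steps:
$l{\left(V,L \right)} = -27 - L$ ($l{\left(V,L \right)} = -42 - \left(L - 15\right) = -42 - \left(-15 + L\right) = -27 - L$)
$d{\left(C \right)} = \frac{1}{13 + C}$ ($d{\left(C \right)} = \frac{1}{C + 13} = \frac{1}{13 + C}$)
$\left(l{\left(-162,-157 \right)} - \left(- \frac{7967}{5501} - \frac{59}{70}\right)\right) \left(40925 + d{\left(-183 \right)}\right) = \left(\left(-27 - -157\right) - \left(- \frac{7967}{5501} - \frac{59}{70}\right)\right) \left(40925 + \frac{1}{13 - 183}\right) = \left(\left(-27 + 157\right) - - \frac{882249}{385070}\right) \left(40925 + \frac{1}{-170}\right) = \left(130 + \left(\frac{7967}{5501} + \frac{59}{70}\right)\right) \left(40925 - \frac{1}{170}\right) = \left(130 + \frac{882249}{385070}\right) \frac{6957249}{170} = \frac{50941349}{385070} \cdot \frac{6957249}{170} = \frac{354411649388901}{65461900}$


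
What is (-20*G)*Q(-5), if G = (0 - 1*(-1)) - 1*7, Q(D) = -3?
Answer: -360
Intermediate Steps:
G = -6 (G = (0 + 1) - 7 = 1 - 7 = -6)
(-20*G)*Q(-5) = -20*(-6)*(-3) = 120*(-3) = -360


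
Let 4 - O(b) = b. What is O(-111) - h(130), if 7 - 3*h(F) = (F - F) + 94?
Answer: 144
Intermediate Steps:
O(b) = 4 - b
h(F) = -29 (h(F) = 7/3 - ((F - F) + 94)/3 = 7/3 - (0 + 94)/3 = 7/3 - ⅓*94 = 7/3 - 94/3 = -29)
O(-111) - h(130) = (4 - 1*(-111)) - 1*(-29) = (4 + 111) + 29 = 115 + 29 = 144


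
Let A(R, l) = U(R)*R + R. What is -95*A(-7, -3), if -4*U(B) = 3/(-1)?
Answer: 4655/4 ≈ 1163.8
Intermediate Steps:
U(B) = 3/4 (U(B) = -3/(4*(-1)) = -3*(-1)/4 = -1/4*(-3) = 3/4)
A(R, l) = 7*R/4 (A(R, l) = 3*R/4 + R = 7*R/4)
-95*A(-7, -3) = -665*(-7)/4 = -95*(-49/4) = 4655/4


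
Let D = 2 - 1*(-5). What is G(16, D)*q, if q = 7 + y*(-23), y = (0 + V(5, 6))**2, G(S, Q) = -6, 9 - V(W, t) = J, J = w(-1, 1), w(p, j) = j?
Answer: 8790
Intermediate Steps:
J = 1
V(W, t) = 8 (V(W, t) = 9 - 1*1 = 9 - 1 = 8)
D = 7 (D = 2 + 5 = 7)
y = 64 (y = (0 + 8)**2 = 8**2 = 64)
q = -1465 (q = 7 + 64*(-23) = 7 - 1472 = -1465)
G(16, D)*q = -6*(-1465) = 8790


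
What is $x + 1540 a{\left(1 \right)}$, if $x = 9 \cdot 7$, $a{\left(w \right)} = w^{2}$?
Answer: $1603$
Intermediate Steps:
$x = 63$
$x + 1540 a{\left(1 \right)} = 63 + 1540 \cdot 1^{2} = 63 + 1540 \cdot 1 = 63 + 1540 = 1603$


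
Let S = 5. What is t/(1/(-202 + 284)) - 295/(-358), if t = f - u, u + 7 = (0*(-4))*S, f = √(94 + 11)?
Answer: 205787/358 + 82*√105 ≈ 1415.1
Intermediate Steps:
f = √105 ≈ 10.247
u = -7 (u = -7 + (0*(-4))*5 = -7 + 0*5 = -7 + 0 = -7)
t = 7 + √105 (t = √105 - 1*(-7) = √105 + 7 = 7 + √105 ≈ 17.247)
t/(1/(-202 + 284)) - 295/(-358) = (7 + √105)/(1/(-202 + 284)) - 295/(-358) = (7 + √105)/(1/82) - 295*(-1/358) = (7 + √105)/(1/82) + 295/358 = (7 + √105)*82 + 295/358 = (574 + 82*√105) + 295/358 = 205787/358 + 82*√105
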